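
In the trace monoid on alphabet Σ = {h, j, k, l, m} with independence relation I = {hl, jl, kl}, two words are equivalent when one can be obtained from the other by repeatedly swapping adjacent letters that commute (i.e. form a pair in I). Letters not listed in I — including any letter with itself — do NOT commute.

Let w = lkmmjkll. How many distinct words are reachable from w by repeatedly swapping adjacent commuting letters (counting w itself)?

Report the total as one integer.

drop 0:l onto floor
drop 1:k onto floor
drop 2:m onto {0:l, 1:k}
drop 3:m onto {2:m}
drop 4:j onto {3:m}
drop 5:k onto {4:j}
drop 6:l onto {3:m}
drop 7:l onto {6:l}
ground layer = {0:l, 1:k}
drop-orders for the pieces not yet dropped (sum over which currently-grounded one goes next):
  1 to go: {5} 1  {7} 1
  2 to go: {4,5} 1  {5,7} 2  {6,7} 1
  3 to go: {4,5,7} 3  {5,6,7} 3
  4 to go: {4,5,6,7} 6
  5 to go: {3,4,5,6,7} 6
  6 to go: {2,3,4,5,6,7} 6
  if 0:l drops first: 6 orders
  if 1:k drops first: 6 orders
heap linearizations: 12

12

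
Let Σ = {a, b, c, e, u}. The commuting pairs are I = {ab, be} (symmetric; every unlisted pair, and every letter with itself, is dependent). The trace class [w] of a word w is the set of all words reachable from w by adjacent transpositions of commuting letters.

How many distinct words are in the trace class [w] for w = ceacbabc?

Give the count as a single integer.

3

piece 0:c — minimal
piece 1:e rests on {0:c}
piece 2:a rests on {1:e}
piece 3:c rests on {2:a}
piece 4:b rests on {3:c}
piece 5:a rests on {3:c}
piece 6:b rests on {4:b}
piece 7:c rests on {5:a, 6:b}
minimal pieces: {0:c}
ways to finish when only these pieces remain (= sum over removing one remaining piece with nothing left below it):
  1 left: {7}→1
  2 left: {5,7}→1  {6,7}→1
  3 left: {4,6,7}→1  {5,6,7}→2
  4 left: {4,5,6,7}→3
  5 left: {3,4,5,6,7}→3
  6 left: {2,3,4,5,6,7}→3
  placing 0:c first → 3 extensions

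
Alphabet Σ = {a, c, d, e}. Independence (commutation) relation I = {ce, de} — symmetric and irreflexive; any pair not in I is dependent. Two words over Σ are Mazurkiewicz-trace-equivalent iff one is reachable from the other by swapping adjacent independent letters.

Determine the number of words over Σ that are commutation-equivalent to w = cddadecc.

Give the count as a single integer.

piece 0:c — minimal
piece 1:d rests on {0:c}
piece 2:d rests on {1:d}
piece 3:a rests on {2:d}
piece 4:d rests on {3:a}
piece 5:e rests on {3:a}
piece 6:c rests on {4:d}
piece 7:c rests on {6:c}
minimal pieces: {0:c}
ways to finish when only these pieces remain (= sum over removing one remaining piece with nothing left below it):
  1 left: {5}→1  {7}→1
  2 left: {5,7}→2  {6,7}→1
  3 left: {4,6,7}→1  {5,6,7}→3
  4 left: {4,5,6,7}→4
  5 left: {3,4,5,6,7}→4
  6 left: {2,3,4,5,6,7}→4
  placing 0:c first → 4 extensions

4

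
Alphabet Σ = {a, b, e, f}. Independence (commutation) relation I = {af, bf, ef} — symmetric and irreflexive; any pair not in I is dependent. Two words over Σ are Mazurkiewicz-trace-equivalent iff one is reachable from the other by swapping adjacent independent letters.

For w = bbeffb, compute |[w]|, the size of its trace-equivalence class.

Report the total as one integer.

drop 0:b onto floor
drop 1:b onto {0:b}
drop 2:e onto {1:b}
drop 3:f onto floor
drop 4:f onto {3:f}
drop 5:b onto {2:e}
ground layer = {0:b, 3:f}
drop-orders for the pieces not yet dropped (sum over which currently-grounded one goes next):
  1 to go: {4} 1  {5} 1
  2 to go: {2,5} 1  {3,4} 1  {4,5} 2
  3 to go: {1,2,5} 1  {2,4,5} 3  {3,4,5} 3
  4 to go: {0,1,2,5} 1  {1,2,4,5} 4  {2,3,4,5} 6
  if 0:b drops first: 10 orders
  if 3:f drops first: 5 orders
heap linearizations: 15

15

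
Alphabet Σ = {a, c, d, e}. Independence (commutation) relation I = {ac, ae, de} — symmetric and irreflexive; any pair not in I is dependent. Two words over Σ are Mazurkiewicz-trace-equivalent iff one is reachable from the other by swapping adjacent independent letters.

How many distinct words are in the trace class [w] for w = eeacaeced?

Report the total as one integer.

piece 0:e — minimal
piece 1:e rests on {0:e}
piece 2:a — minimal
piece 3:c rests on {1:e}
piece 4:a rests on {2:a}
piece 5:e rests on {3:c}
piece 6:c rests on {5:e}
piece 7:e rests on {6:c}
piece 8:d rests on {4:a, 6:c}
minimal pieces: {0:e, 2:a}
ways to finish when only these pieces remain (= sum over removing one remaining piece with nothing left below it):
  1 left: {7}→1  {8}→1
  2 left: {4,8}→1  {7,8}→2
  3 left: {2,4,8}→1  {4,7,8}→3  {6,7,8}→2
  4 left: {2,4,7,8}→4  {4,6,7,8}→5  {5,6,7,8}→2
  5 left: {2,4,6,7,8}→9  {3,5,6,7,8}→2  {4,5,6,7,8}→7
  6 left: {1,3,5,6,7,8}→2  {2,4,5,6,7,8}→16  {3,4,5,6,7,8}→9
  7 left: {0,1,3,5,6,7,8}→2  {1,3,4,5,6,7,8}→11  {2,3,4,5,6,7,8}→25
  placing 0:e first → 36 extensions
  placing 2:a first → 13 extensions
total linear extensions = 49

49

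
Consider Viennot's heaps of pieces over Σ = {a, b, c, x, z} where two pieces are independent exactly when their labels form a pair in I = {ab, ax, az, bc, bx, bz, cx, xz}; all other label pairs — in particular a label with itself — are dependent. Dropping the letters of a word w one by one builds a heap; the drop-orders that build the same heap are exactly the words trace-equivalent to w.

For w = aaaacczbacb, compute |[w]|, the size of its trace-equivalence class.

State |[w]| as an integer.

drop 0:a onto floor
drop 1:a onto {0:a}
drop 2:a onto {1:a}
drop 3:a onto {2:a}
drop 4:c onto {3:a}
drop 5:c onto {4:c}
drop 6:z onto {5:c}
drop 7:b onto floor
drop 8:a onto {5:c}
drop 9:c onto {6:z, 8:a}
drop 10:b onto {7:b}
ground layer = {0:a, 7:b}
drop-orders for the pieces not yet dropped (sum over which currently-grounded one goes next):
  1 to go: {9} 1  {10} 1
  2 to go: {6,9} 1  {7,10} 1  {8,9} 1  {9,10} 2
  3 to go: {6,8,9} 2  {6,9,10} 3  {7,9,10} 3  {8,9,10} 3
  4 to go: {5,6,8,9} 2  {6,7,9,10} 6  {6,8,9,10} 8  {7,8,9,10} 6
  5 to go: {4,5,6,8,9} 2  {5,6,8,9,10} 10  {6,7,8,9,10} 20
  6 to go: {3,4,5,6,8,9} 2  {4,5,6,8,9,10} 12  {5,6,7,8,9,10} 30
  7 to go: {2,3,4,5,6,8,9} 2  {3,4,5,6,8,9,10} 14  {4,5,6,7,8,9,10} 42
  8 to go: {1,2,3,4,5,6,8,9} 2  {2,3,4,5,6,8,9,10} 16  {3,4,5,6,7,8,9,10} 56
  9 to go: {0,1,2,3,4,5,6,8,9} 2  {1,2,3,4,5,6,8,9,10} 18  {2,3,4,5,6,7,8,9,10} 72
  if 0:a drops first: 90 orders
  if 7:b drops first: 20 orders
heap linearizations: 110

110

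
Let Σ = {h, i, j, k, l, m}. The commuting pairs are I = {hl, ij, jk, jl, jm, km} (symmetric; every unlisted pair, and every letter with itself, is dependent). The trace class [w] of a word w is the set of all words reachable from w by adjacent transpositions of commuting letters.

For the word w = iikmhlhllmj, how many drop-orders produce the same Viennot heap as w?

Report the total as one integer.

60

#0=i has no predecessor
#1=i depends on [0:i]
#2=k depends on [1:i]
#3=m depends on [1:i]
#4=h depends on [2:k, 3:m]
#5=l depends on [2:k, 3:m]
#6=h depends on [4:h]
#7=l depends on [5:l]
#8=l depends on [7:l]
#9=m depends on [6:h, 8:l]
#10=j depends on [6:h]
sources: [0:i]
N(rest) = Σ N(rest − s) over sources s of rest; N(one piece) = 1:
  size 1 → [9]=1  [10]=1
  size 2 → [8,9]=1  [9,10]=2
  size 3 → [6,9,10]=2  [7,8,9]=1  [8,9,10]=3
  size 4 → [4,6,9,10]=2  [5,7,8,9]=1  [6,8,9,10]=5  [7,8,9,10]=4
  size 5 → [4,6,8,9,10]=7  [5,7,8,9,10]=5  [6,7,8,9,10]=9
  size 6 → [4,6,7,8,9,10]=16  [5,6,7,8,9,10]=14
  size 7 → [4,5,6,7,8,9,10]=30
  size 8 → [2,4,5,6,7,8,9,10]=30  [3,4,5,6,7,8,9,10]=30
  size 9 → [2,3,4,5,6,7,8,9,10]=60
  first=0(i) contributes 60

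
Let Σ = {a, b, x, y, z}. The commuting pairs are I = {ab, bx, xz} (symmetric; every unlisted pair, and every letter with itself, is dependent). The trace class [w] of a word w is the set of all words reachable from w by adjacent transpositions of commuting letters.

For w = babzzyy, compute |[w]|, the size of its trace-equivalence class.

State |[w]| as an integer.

piece 0:b — minimal
piece 1:a — minimal
piece 2:b rests on {0:b}
piece 3:z rests on {1:a, 2:b}
piece 4:z rests on {3:z}
piece 5:y rests on {4:z}
piece 6:y rests on {5:y}
minimal pieces: {0:b, 1:a}
ways to finish when only these pieces remain (= sum over removing one remaining piece with nothing left below it):
  1 left: {6}→1
  2 left: {5,6}→1
  3 left: {4,5,6}→1
  4 left: {3,4,5,6}→1
  5 left: {1,3,4,5,6}→1  {2,3,4,5,6}→1
  placing 0:b first → 2 extensions
  placing 1:a first → 1 extensions
total linear extensions = 3

3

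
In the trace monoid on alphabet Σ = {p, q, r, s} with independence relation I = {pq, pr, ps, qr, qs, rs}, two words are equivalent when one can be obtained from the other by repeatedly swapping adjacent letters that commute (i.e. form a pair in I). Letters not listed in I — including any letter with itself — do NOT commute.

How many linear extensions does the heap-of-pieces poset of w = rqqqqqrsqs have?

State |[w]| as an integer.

1260

0(r) covers ∅
1(q) covers ∅
2(q) covers 1:q
3(q) covers 2:q
4(q) covers 3:q
5(q) covers 4:q
6(r) covers 0:r
7(s) covers ∅
8(q) covers 5:q
9(s) covers 7:s
floor of heap: 0:r, 1:q, 7:s
completions by unplaced set U, small U first (add the entries for U minus each lowest piece of U):
  |U|=1: {6}:1  {8}:1  {9}:1
  |U|=2: {0,6}:1  {5,8}:1  {6,8}:2  {6,9}:2  {7,9}:1  {8,9}:2
  |U|=3: {0,6,8}:3  {0,6,9}:3  {4,5,8}:1  {5,6,8}:3  {5,8,9}:3  {6,7,9}:3  {6,8,9}:6  {7,8,9}:3
  |U|=4: {0,5,6,8}:6  {0,6,7,9}:6  {0,6,8,9}:12  {3,4,5,8}:1  {4,5,6,8}:4  {4,5,8,9}:4  {5,6,8,9}:12  {5,7,8,9}:6  {6,7,8,9}:12
  |U|=5: {0,4,5,6,8}:10  {0,5,6,8,9}:30  {0,6,7,8,9}:30  {2,3,4,5,8}:1  {3,4,5,6,8}:5  {3,4,5,8,9}:5  {4,5,6,8,9}:20  {4,5,7,8,9}:10  {5,6,7,8,9}:30
  |U|=6: {0,3,4,5,6,8}:15  {0,4,5,6,8,9}:60  {0,5,6,7,8,9}:90  {1,2,3,4,5,8}:1  {2,3,4,5,6,8}:6  {2,3,4,5,8,9}:6  {3,4,5,6,8,9}:30  {3,4,5,7,8,9}:15  {4,5,6,7,8,9}:60
  |U|=7: {0,2,3,4,5,6,8}:21  {0,3,4,5,6,8,9}:105  {0,4,5,6,7,8,9}:210  {1,2,3,4,5,6,8}:7  {1,2,3,4,5,8,9}:7  {2,3,4,5,6,8,9}:42  {2,3,4,5,7,8,9}:21  {3,4,5,6,7,8,9}:105
  |U|=8: {0,1,2,3,4,5,6,8}:28  {0,2,3,4,5,6,8,9}:168  {0,3,4,5,6,7,8,9}:420  {1,2,3,4,5,6,8,9}:56  {1,2,3,4,5,7,8,9}:28  {2,3,4,5,6,7,8,9}:168
  start at 0(r): 252
  start at 1(q): 756
  start at 7(s): 252
sum over floor = 1260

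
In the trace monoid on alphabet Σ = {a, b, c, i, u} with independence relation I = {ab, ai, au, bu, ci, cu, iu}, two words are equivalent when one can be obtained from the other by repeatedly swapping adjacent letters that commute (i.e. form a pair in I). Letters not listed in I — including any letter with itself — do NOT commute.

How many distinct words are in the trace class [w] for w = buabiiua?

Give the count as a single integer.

420

piece 0:b — minimal
piece 1:u — minimal
piece 2:a — minimal
piece 3:b rests on {0:b}
piece 4:i rests on {3:b}
piece 5:i rests on {4:i}
piece 6:u rests on {1:u}
piece 7:a rests on {2:a}
minimal pieces: {0:b, 1:u, 2:a}
ways to finish when only these pieces remain (= sum over removing one remaining piece with nothing left below it):
  1 left: {5}→1  {6}→1  {7}→1
  2 left: {1,6}→1  {2,7}→1  {4,5}→1  {5,6}→2  {5,7}→2  {6,7}→2
  3 left: {1,5,6}→3  {1,6,7}→3  {2,5,7}→3  {2,6,7}→3  {3,4,5}→1  {4,5,6}→3  {4,5,7}→3  {5,6,7}→6
  4 left: {0,3,4,5}→1  {1,2,6,7}→6  {1,4,5,6}→6  {1,5,6,7}→12  {2,4,5,7}→6  {2,5,6,7}→12  {3,4,5,6}→4  {3,4,5,7}→4  {4,5,6,7}→12
  5 left: {0,3,4,5,6}→5  {0,3,4,5,7}→5  {1,2,5,6,7}→30  {1,3,4,5,6}→10  {1,4,5,6,7}→30  {2,3,4,5,7}→10  {2,4,5,6,7}→30  {3,4,5,6,7}→20
  6 left: {0,1,3,4,5,6}→15  {0,2,3,4,5,7}→15  {0,3,4,5,6,7}→30  {1,2,4,5,6,7}→90  {1,3,4,5,6,7}→60  {2,3,4,5,6,7}→60
  placing 0:b first → 210 extensions
  placing 1:u first → 105 extensions
  placing 2:a first → 105 extensions
total linear extensions = 420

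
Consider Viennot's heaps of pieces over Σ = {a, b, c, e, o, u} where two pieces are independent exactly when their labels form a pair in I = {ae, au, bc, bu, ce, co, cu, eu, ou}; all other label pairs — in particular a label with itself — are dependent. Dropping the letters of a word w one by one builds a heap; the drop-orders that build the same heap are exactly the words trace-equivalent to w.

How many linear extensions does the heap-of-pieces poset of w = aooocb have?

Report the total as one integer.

5

0(a) covers ∅
1(o) covers 0:a
2(o) covers 1:o
3(o) covers 2:o
4(c) covers 0:a
5(b) covers 3:o
floor of heap: 0:a
completions by unplaced set U, small U first (add the entries for U minus each lowest piece of U):
  |U|=1: {4}:1  {5}:1
  |U|=2: {3,5}:1  {4,5}:2
  |U|=3: {2,3,5}:1  {3,4,5}:3
  |U|=4: {1,2,3,5}:1  {2,3,4,5}:4
  start at 0(a): 5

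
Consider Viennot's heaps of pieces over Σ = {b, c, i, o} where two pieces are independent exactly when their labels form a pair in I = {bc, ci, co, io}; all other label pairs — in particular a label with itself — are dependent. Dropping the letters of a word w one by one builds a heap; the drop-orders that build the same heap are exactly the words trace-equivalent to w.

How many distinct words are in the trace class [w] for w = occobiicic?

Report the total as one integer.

#0=o has no predecessor
#1=c has no predecessor
#2=c depends on [1:c]
#3=o depends on [0:o]
#4=b depends on [3:o]
#5=i depends on [4:b]
#6=i depends on [5:i]
#7=c depends on [2:c]
#8=i depends on [6:i]
#9=c depends on [7:c]
sources: [0:o, 1:c]
N(rest) = Σ N(rest − s) over sources s of rest; N(one piece) = 1:
  size 1 → [8]=1  [9]=1
  size 2 → [6,8]=1  [7,9]=1  [8,9]=2
  size 3 → [2,7,9]=1  [5,6,8]=1  [6,8,9]=3  [7,8,9]=3
  size 4 → [1,2,7,9]=1  [2,7,8,9]=4  [4,5,6,8]=1  [5,6,8,9]=4  [6,7,8,9]=6
  size 5 → [1,2,7,8,9]=5  [2,6,7,8,9]=10  [3,4,5,6,8]=1  [4,5,6,8,9]=5  [5,6,7,8,9]=10
  size 6 → [0,3,4,5,6,8]=1  [1,2,6,7,8,9]=15  [2,5,6,7,8,9]=20  [3,4,5,6,8,9]=6  [4,5,6,7,8,9]=15
  size 7 → [0,3,4,5,6,8,9]=7  [1,2,5,6,7,8,9]=35  [2,4,5,6,7,8,9]=35  [3,4,5,6,7,8,9]=21
  size 8 → [0,3,4,5,6,7,8,9]=28  [1,2,4,5,6,7,8,9]=70  [2,3,4,5,6,7,8,9]=56
  first=0(o) contributes 126
  first=1(c) contributes 84
|[w]| = 210

210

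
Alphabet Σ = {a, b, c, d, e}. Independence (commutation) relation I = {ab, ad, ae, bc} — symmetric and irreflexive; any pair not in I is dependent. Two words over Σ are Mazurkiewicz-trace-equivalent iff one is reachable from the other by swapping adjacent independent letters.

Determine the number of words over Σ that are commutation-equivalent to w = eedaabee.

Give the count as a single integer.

drop 0:e onto floor
drop 1:e onto {0:e}
drop 2:d onto {1:e}
drop 3:a onto floor
drop 4:a onto {3:a}
drop 5:b onto {2:d}
drop 6:e onto {5:b}
drop 7:e onto {6:e}
ground layer = {0:e, 3:a}
drop-orders for the pieces not yet dropped (sum over which currently-grounded one goes next):
  1 to go: {4} 1  {7} 1
  2 to go: {3,4} 1  {4,7} 2  {6,7} 1
  3 to go: {3,4,7} 3  {4,6,7} 3  {5,6,7} 1
  4 to go: {2,5,6,7} 1  {3,4,6,7} 6  {4,5,6,7} 4
  5 to go: {1,2,5,6,7} 1  {2,4,5,6,7} 5  {3,4,5,6,7} 10
  6 to go: {0,1,2,5,6,7} 1  {1,2,4,5,6,7} 6  {2,3,4,5,6,7} 15
  if 0:e drops first: 21 orders
  if 3:a drops first: 7 orders
heap linearizations: 28

28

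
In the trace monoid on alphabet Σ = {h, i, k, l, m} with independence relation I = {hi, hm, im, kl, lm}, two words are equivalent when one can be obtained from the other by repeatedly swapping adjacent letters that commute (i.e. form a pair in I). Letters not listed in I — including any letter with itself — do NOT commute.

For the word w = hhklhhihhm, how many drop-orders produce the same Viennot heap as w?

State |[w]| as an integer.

0(h) covers ∅
1(h) covers 0:h
2(k) covers 1:h
3(l) covers 1:h
4(h) covers 2:k, 3:l
5(h) covers 4:h
6(i) covers 2:k, 3:l
7(h) covers 5:h
8(h) covers 7:h
9(m) covers 2:k
floor of heap: 0:h
completions by unplaced set U, small U first (add the entries for U minus each lowest piece of U):
  |U|=1: {6}:1  {8}:1  {9}:1
  |U|=2: {6,8}:2  {6,9}:2  {7,8}:1  {8,9}:2
  |U|=3: {5,7,8}:1  {6,7,8}:3  {6,8,9}:6  {7,8,9}:3
  |U|=4: {4,5,7,8}:1  {5,6,7,8}:4  {5,7,8,9}:4  {6,7,8,9}:12
  |U|=5: {4,5,6,7,8}:5  {4,5,7,8,9}:5  {5,6,7,8,9}:20
  |U|=6: {3,4,5,6,7,8}:5  {4,5,6,7,8,9}:30
  |U|=7: {2,4,5,6,7,8,9}:30  {3,4,5,6,7,8,9}:35
  |U|=8: {2,3,4,5,6,7,8,9}:65
  start at 0(h): 65

65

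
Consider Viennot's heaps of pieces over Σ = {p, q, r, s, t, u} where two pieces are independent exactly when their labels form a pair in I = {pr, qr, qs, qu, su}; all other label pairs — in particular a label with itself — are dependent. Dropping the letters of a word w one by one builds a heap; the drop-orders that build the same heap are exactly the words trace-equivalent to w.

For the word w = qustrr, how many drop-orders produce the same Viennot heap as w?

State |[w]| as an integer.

0(q) covers ∅
1(u) covers ∅
2(s) covers ∅
3(t) covers 0:q, 1:u, 2:s
4(r) covers 3:t
5(r) covers 4:r
floor of heap: 0:q, 1:u, 2:s
completions by unplaced set U, small U first (add the entries for U minus each lowest piece of U):
  |U|=1: {5}:1
  |U|=2: {4,5}:1
  |U|=3: {3,4,5}:1
  |U|=4: {0,3,4,5}:1  {1,3,4,5}:1  {2,3,4,5}:1
  start at 0(q): 2
  start at 1(u): 2
  start at 2(s): 2
sum over floor = 6

6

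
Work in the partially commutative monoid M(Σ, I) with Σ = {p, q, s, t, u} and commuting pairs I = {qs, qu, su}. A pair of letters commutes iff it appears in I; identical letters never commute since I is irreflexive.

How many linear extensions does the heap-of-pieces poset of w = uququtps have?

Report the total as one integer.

drop 0:u onto floor
drop 1:q onto floor
drop 2:u onto {0:u}
drop 3:q onto {1:q}
drop 4:u onto {2:u}
drop 5:t onto {3:q, 4:u}
drop 6:p onto {5:t}
drop 7:s onto {6:p}
ground layer = {0:u, 1:q}
drop-orders for the pieces not yet dropped (sum over which currently-grounded one goes next):
  1 to go: {7} 1
  2 to go: {6,7} 1
  3 to go: {5,6,7} 1
  4 to go: {3,5,6,7} 1  {4,5,6,7} 1
  5 to go: {1,3,5,6,7} 1  {2,4,5,6,7} 1  {3,4,5,6,7} 2
  6 to go: {0,2,4,5,6,7} 1  {1,3,4,5,6,7} 3  {2,3,4,5,6,7} 3
  if 0:u drops first: 6 orders
  if 1:q drops first: 4 orders
heap linearizations: 10

10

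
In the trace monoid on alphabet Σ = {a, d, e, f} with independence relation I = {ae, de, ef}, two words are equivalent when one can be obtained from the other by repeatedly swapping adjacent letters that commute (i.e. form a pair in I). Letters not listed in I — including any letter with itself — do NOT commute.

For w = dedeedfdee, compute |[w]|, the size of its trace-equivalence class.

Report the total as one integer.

piece 0:d — minimal
piece 1:e — minimal
piece 2:d rests on {0:d}
piece 3:e rests on {1:e}
piece 4:e rests on {3:e}
piece 5:d rests on {2:d}
piece 6:f rests on {5:d}
piece 7:d rests on {6:f}
piece 8:e rests on {4:e}
piece 9:e rests on {8:e}
minimal pieces: {0:d, 1:e}
ways to finish when only these pieces remain (= sum over removing one remaining piece with nothing left below it):
  1 left: {7}→1  {9}→1
  2 left: {6,7}→1  {7,9}→2  {8,9}→1
  3 left: {4,8,9}→1  {5,6,7}→1  {6,7,9}→3  {7,8,9}→3
  4 left: {2,5,6,7}→1  {3,4,8,9}→1  {4,7,8,9}→4  {5,6,7,9}→4  {6,7,8,9}→6
  5 left: {0,2,5,6,7}→1  {1,3,4,8,9}→1  {2,5,6,7,9}→5  {3,4,7,8,9}→5  {4,6,7,8,9}→10  {5,6,7,8,9}→10
  6 left: {0,2,5,6,7,9}→6  {1,3,4,7,8,9}→6  {2,5,6,7,8,9}→15  {3,4,6,7,8,9}→15  {4,5,6,7,8,9}→20
  7 left: {0,2,5,6,7,8,9}→21  {1,3,4,6,7,8,9}→21  {2,4,5,6,7,8,9}→35  {3,4,5,6,7,8,9}→35
  8 left: {0,2,4,5,6,7,8,9}→56  {1,3,4,5,6,7,8,9}→56  {2,3,4,5,6,7,8,9}→70
  placing 0:d first → 126 extensions
  placing 1:e first → 126 extensions
total linear extensions = 252

252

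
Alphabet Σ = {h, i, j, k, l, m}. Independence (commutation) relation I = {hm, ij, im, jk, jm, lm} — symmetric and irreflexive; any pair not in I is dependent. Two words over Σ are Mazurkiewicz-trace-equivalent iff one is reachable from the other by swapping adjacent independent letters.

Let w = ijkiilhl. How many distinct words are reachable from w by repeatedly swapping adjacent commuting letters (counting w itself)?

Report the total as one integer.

#0=i has no predecessor
#1=j has no predecessor
#2=k depends on [0:i]
#3=i depends on [2:k]
#4=i depends on [3:i]
#5=l depends on [1:j, 4:i]
#6=h depends on [5:l]
#7=l depends on [6:h]
sources: [0:i, 1:j]
N(rest) = Σ N(rest − s) over sources s of rest; N(one piece) = 1:
  size 1 → [7]=1
  size 2 → [6,7]=1
  size 3 → [5,6,7]=1
  size 4 → [1,5,6,7]=1  [4,5,6,7]=1
  size 5 → [1,4,5,6,7]=2  [3,4,5,6,7]=1
  size 6 → [1,3,4,5,6,7]=3  [2,3,4,5,6,7]=1
  first=0(i) contributes 4
  first=1(j) contributes 1
|[w]| = 5

5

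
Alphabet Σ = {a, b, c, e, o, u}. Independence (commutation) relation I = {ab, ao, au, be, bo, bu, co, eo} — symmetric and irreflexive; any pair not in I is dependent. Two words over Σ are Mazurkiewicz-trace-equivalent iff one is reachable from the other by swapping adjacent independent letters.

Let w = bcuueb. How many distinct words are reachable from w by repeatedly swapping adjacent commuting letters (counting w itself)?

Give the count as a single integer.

4

piece 0:b — minimal
piece 1:c rests on {0:b}
piece 2:u rests on {1:c}
piece 3:u rests on {2:u}
piece 4:e rests on {3:u}
piece 5:b rests on {1:c}
minimal pieces: {0:b}
ways to finish when only these pieces remain (= sum over removing one remaining piece with nothing left below it):
  1 left: {4}→1  {5}→1
  2 left: {3,4}→1  {4,5}→2
  3 left: {2,3,4}→1  {3,4,5}→3
  4 left: {2,3,4,5}→4
  placing 0:b first → 4 extensions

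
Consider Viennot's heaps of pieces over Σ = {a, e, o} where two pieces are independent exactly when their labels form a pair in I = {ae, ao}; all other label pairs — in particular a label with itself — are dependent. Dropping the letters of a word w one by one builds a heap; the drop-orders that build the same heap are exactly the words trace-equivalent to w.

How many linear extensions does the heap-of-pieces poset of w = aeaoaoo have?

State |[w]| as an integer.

35

#0=a has no predecessor
#1=e has no predecessor
#2=a depends on [0:a]
#3=o depends on [1:e]
#4=a depends on [2:a]
#5=o depends on [3:o]
#6=o depends on [5:o]
sources: [0:a, 1:e]
N(rest) = Σ N(rest − s) over sources s of rest; N(one piece) = 1:
  size 1 → [4]=1  [6]=1
  size 2 → [2,4]=1  [4,6]=2  [5,6]=1
  size 3 → [0,2,4]=1  [2,4,6]=3  [3,5,6]=1  [4,5,6]=3
  size 4 → [0,2,4,6]=4  [1,3,5,6]=1  [2,4,5,6]=6  [3,4,5,6]=4
  size 5 → [0,2,4,5,6]=10  [1,3,4,5,6]=5  [2,3,4,5,6]=10
  first=0(a) contributes 15
  first=1(e) contributes 20
|[w]| = 35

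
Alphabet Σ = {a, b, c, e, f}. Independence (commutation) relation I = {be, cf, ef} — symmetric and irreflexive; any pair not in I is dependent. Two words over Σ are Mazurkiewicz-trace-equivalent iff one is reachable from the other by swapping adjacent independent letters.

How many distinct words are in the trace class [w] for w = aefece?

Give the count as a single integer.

5

0(a) covers ∅
1(e) covers 0:a
2(f) covers 0:a
3(e) covers 1:e
4(c) covers 3:e
5(e) covers 4:c
floor of heap: 0:a
completions by unplaced set U, small U first (add the entries for U minus each lowest piece of U):
  |U|=1: {2}:1  {5}:1
  |U|=2: {2,5}:2  {4,5}:1
  |U|=3: {2,4,5}:3  {3,4,5}:1
  |U|=4: {1,3,4,5}:1  {2,3,4,5}:4
  start at 0(a): 5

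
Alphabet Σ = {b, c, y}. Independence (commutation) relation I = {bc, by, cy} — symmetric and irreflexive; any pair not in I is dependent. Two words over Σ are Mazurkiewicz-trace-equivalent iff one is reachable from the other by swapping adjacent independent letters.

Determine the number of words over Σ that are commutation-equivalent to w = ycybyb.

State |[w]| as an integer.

60

0(y) covers ∅
1(c) covers ∅
2(y) covers 0:y
3(b) covers ∅
4(y) covers 2:y
5(b) covers 3:b
floor of heap: 0:y, 1:c, 3:b
completions by unplaced set U, small U first (add the entries for U minus each lowest piece of U):
  |U|=1: {1}:1  {4}:1  {5}:1
  |U|=2: {1,4}:2  {1,5}:2  {2,4}:1  {3,5}:1  {4,5}:2
  |U|=3: {0,2,4}:1  {1,2,4}:3  {1,3,5}:3  {1,4,5}:6  {2,4,5}:3  {3,4,5}:3
  |U|=4: {0,1,2,4}:4  {0,2,4,5}:4  {1,2,4,5}:12  {1,3,4,5}:12  {2,3,4,5}:6
  start at 0(y): 30
  start at 1(c): 10
  start at 3(b): 20
sum over floor = 60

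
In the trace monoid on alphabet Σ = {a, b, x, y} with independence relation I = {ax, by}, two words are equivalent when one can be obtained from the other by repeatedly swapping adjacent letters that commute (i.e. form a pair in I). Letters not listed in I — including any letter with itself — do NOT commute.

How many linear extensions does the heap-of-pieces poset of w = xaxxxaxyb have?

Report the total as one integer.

piece 0:x — minimal
piece 1:a — minimal
piece 2:x rests on {0:x}
piece 3:x rests on {2:x}
piece 4:x rests on {3:x}
piece 5:a rests on {1:a}
piece 6:x rests on {4:x}
piece 7:y rests on {5:a, 6:x}
piece 8:b rests on {5:a, 6:x}
minimal pieces: {0:x, 1:a}
ways to finish when only these pieces remain (= sum over removing one remaining piece with nothing left below it):
  1 left: {7}→1  {8}→1
  2 left: {7,8}→2
  3 left: {5,7,8}→2  {6,7,8}→2
  4 left: {1,5,7,8}→2  {4,6,7,8}→2  {5,6,7,8}→4
  5 left: {1,5,6,7,8}→6  {3,4,6,7,8}→2  {4,5,6,7,8}→6
  6 left: {1,4,5,6,7,8}→12  {2,3,4,6,7,8}→2  {3,4,5,6,7,8}→8
  7 left: {0,2,3,4,6,7,8}→2  {1,3,4,5,6,7,8}→20  {2,3,4,5,6,7,8}→10
  placing 0:x first → 30 extensions
  placing 1:a first → 12 extensions
total linear extensions = 42

42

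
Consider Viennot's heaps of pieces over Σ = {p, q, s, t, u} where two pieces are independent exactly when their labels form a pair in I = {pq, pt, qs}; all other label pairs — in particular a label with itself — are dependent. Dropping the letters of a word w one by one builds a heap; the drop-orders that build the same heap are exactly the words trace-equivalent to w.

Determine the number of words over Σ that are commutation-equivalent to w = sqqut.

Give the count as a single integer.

3

drop 0:s onto floor
drop 1:q onto floor
drop 2:q onto {1:q}
drop 3:u onto {0:s, 2:q}
drop 4:t onto {3:u}
ground layer = {0:s, 1:q}
drop-orders for the pieces not yet dropped (sum over which currently-grounded one goes next):
  1 to go: {4} 1
  2 to go: {3,4} 1
  3 to go: {0,3,4} 1  {2,3,4} 1
  if 0:s drops first: 1 orders
  if 1:q drops first: 2 orders
heap linearizations: 3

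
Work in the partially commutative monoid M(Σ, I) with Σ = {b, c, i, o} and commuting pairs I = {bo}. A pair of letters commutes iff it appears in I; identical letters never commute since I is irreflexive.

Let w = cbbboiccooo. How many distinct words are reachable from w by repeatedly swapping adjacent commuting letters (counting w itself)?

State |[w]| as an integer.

#0=c has no predecessor
#1=b depends on [0:c]
#2=b depends on [1:b]
#3=b depends on [2:b]
#4=o depends on [0:c]
#5=i depends on [3:b, 4:o]
#6=c depends on [5:i]
#7=c depends on [6:c]
#8=o depends on [7:c]
#9=o depends on [8:o]
#10=o depends on [9:o]
sources: [0:c]
N(rest) = Σ N(rest − s) over sources s of rest; N(one piece) = 1:
  size 1 → [10]=1
  size 2 → [9,10]=1
  size 3 → [8,9,10]=1
  size 4 → [7,8,9,10]=1
  size 5 → [6,7,8,9,10]=1
  size 6 → [5,6,7,8,9,10]=1
  size 7 → [3,5,6,7,8,9,10]=1  [4,5,6,7,8,9,10]=1
  size 8 → [2,3,5,6,7,8,9,10]=1  [3,4,5,6,7,8,9,10]=2
  size 9 → [1,2,3,5,6,7,8,9,10]=1  [2,3,4,5,6,7,8,9,10]=3
  first=0(c) contributes 4

4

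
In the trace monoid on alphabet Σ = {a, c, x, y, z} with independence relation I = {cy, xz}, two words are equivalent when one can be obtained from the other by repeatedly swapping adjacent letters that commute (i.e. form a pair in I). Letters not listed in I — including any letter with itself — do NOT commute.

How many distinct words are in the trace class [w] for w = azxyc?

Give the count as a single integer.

4

piece 0:a — minimal
piece 1:z rests on {0:a}
piece 2:x rests on {0:a}
piece 3:y rests on {1:z, 2:x}
piece 4:c rests on {1:z, 2:x}
minimal pieces: {0:a}
ways to finish when only these pieces remain (= sum over removing one remaining piece with nothing left below it):
  1 left: {3}→1  {4}→1
  2 left: {3,4}→2
  3 left: {1,3,4}→2  {2,3,4}→2
  placing 0:a first → 4 extensions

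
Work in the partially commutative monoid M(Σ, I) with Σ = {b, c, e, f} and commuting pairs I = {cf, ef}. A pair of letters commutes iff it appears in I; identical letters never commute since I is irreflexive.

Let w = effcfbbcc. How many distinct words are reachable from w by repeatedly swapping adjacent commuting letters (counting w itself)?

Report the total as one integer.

#0=e has no predecessor
#1=f has no predecessor
#2=f depends on [1:f]
#3=c depends on [0:e]
#4=f depends on [2:f]
#5=b depends on [3:c, 4:f]
#6=b depends on [5:b]
#7=c depends on [6:b]
#8=c depends on [7:c]
sources: [0:e, 1:f]
N(rest) = Σ N(rest − s) over sources s of rest; N(one piece) = 1:
  size 1 → [8]=1
  size 2 → [7,8]=1
  size 3 → [6,7,8]=1
  size 4 → [5,6,7,8]=1
  size 5 → [3,5,6,7,8]=1  [4,5,6,7,8]=1
  size 6 → [0,3,5,6,7,8]=1  [2,4,5,6,7,8]=1  [3,4,5,6,7,8]=2
  size 7 → [0,3,4,5,6,7,8]=3  [1,2,4,5,6,7,8]=1  [2,3,4,5,6,7,8]=3
  first=0(e) contributes 4
  first=1(f) contributes 6
|[w]| = 10

10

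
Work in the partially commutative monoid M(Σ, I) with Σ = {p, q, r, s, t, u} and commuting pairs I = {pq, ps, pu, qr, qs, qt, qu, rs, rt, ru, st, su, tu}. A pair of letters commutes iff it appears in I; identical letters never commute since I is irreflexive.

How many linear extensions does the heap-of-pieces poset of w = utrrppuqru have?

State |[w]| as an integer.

drop 0:u onto floor
drop 1:t onto floor
drop 2:r onto floor
drop 3:r onto {2:r}
drop 4:p onto {1:t, 3:r}
drop 5:p onto {4:p}
drop 6:u onto {0:u}
drop 7:q onto floor
drop 8:r onto {5:p}
drop 9:u onto {6:u}
ground layer = {0:u, 1:t, 2:r, 7:q}
drop-orders for the pieces not yet dropped (sum over which currently-grounded one goes next):
  1 to go: {7} 1  {8} 1  {9} 1
  2 to go: {5,8} 1  {6,9} 1  {7,8} 2  {7,9} 2  {8,9} 2
  3 to go: {0,6,9} 1  {4,5,8} 1  {5,7,8} 3  {5,8,9} 3  {6,7,9} 3  {6,8,9} 3  {7,8,9} 6
  4 to go: {0,6,7,9} 4  {0,6,8,9} 4  {1,4,5,8} 1  {3,4,5,8} 1  {4,5,7,8} 4  {4,5,8,9} 4  {5,6,8,9} 6  {5,7,8,9} 12  {6,7,8,9} 12
  5 to go: {0,5,6,8,9} 10  {0,6,7,8,9} 20  {1,3,4,5,8} 2  {1,4,5,7,8} 5  {1,4,5,8,9} 5  {2,3,4,5,8} 1  {3,4,5,7,8} 5  {3,4,5,8,9} 5  {4,5,6,8,9} 10  {4,5,7,8,9} 20  {5,6,7,8,9} 30
  6 to go: {0,4,5,6,8,9} 20  {0,5,6,7,8,9} 60  {1,2,3,4,5,8} 3  {1,3,4,5,7,8} 12  {1,3,4,5,8,9} 12  {1,4,5,6,8,9} 15  {1,4,5,7,8,9} 30  {2,3,4,5,7,8} 6  {2,3,4,5,8,9} 6  {3,4,5,6,8,9} 15  {3,4,5,7,8,9} 30  {4,5,6,7,8,9} 60
  7 to go: {0,1,4,5,6,8,9} 35  {0,3,4,5,6,8,9} 35  {0,4,5,6,7,8,9} 140  {1,2,3,4,5,7,8} 21  {1,2,3,4,5,8,9} 21  {1,3,4,5,6,8,9} 42  {1,3,4,5,7,8,9} 84  {1,4,5,6,7,8,9} 105  {2,3,4,5,6,8,9} 21  {2,3,4,5,7,8,9} 42  {3,4,5,6,7,8,9} 105
  8 to go: {0,1,3,4,5,6,8,9} 112  {0,1,4,5,6,7,8,9} 280  {0,2,3,4,5,6,8,9} 56  {0,3,4,5,6,7,8,9} 280  {1,2,3,4,5,6,8,9} 84  {1,2,3,4,5,7,8,9} 168  {1,3,4,5,6,7,8,9} 336  {2,3,4,5,6,7,8,9} 168
  if 0:u drops first: 756 orders
  if 1:t drops first: 504 orders
  if 2:r drops first: 1008 orders
  if 7:q drops first: 252 orders
heap linearizations: 2520

2520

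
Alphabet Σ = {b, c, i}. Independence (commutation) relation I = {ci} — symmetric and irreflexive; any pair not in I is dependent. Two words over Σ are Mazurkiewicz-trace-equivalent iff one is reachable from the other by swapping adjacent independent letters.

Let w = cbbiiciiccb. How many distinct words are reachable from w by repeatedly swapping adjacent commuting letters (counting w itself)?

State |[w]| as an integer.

35

#0=c has no predecessor
#1=b depends on [0:c]
#2=b depends on [1:b]
#3=i depends on [2:b]
#4=i depends on [3:i]
#5=c depends on [2:b]
#6=i depends on [4:i]
#7=i depends on [6:i]
#8=c depends on [5:c]
#9=c depends on [8:c]
#10=b depends on [7:i, 9:c]
sources: [0:c]
N(rest) = Σ N(rest − s) over sources s of rest; N(one piece) = 1:
  size 1 → [10]=1
  size 2 → [7,10]=1  [9,10]=1
  size 3 → [6,7,10]=1  [7,9,10]=2  [8,9,10]=1
  size 4 → [4,6,7,10]=1  [5,8,9,10]=1  [6,7,9,10]=3  [7,8,9,10]=3
  size 5 → [3,4,6,7,10]=1  [4,6,7,9,10]=4  [5,7,8,9,10]=4  [6,7,8,9,10]=6
  size 6 → [3,4,6,7,9,10]=5  [4,6,7,8,9,10]=10  [5,6,7,8,9,10]=10
  size 7 → [3,4,6,7,8,9,10]=15  [4,5,6,7,8,9,10]=20
  size 8 → [3,4,5,6,7,8,9,10]=35
  size 9 → [2,3,4,5,6,7,8,9,10]=35
  first=0(c) contributes 35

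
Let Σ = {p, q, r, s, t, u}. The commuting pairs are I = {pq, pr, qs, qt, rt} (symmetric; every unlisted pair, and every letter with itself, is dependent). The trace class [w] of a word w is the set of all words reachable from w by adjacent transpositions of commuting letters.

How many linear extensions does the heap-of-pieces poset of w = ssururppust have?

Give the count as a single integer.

3

0(s) covers ∅
1(s) covers 0:s
2(u) covers 1:s
3(r) covers 2:u
4(u) covers 3:r
5(r) covers 4:u
6(p) covers 4:u
7(p) covers 6:p
8(u) covers 5:r, 7:p
9(s) covers 8:u
10(t) covers 9:s
floor of heap: 0:s
completions by unplaced set U, small U first (add the entries for U minus each lowest piece of U):
  |U|=1: {10}:1
  |U|=2: {9,10}:1
  |U|=3: {8,9,10}:1
  |U|=4: {5,8,9,10}:1  {7,8,9,10}:1
  |U|=5: {5,7,8,9,10}:2  {6,7,8,9,10}:1
  |U|=6: {5,6,7,8,9,10}:3
  |U|=7: {4,5,6,7,8,9,10}:3
  |U|=8: {3,4,5,6,7,8,9,10}:3
  |U|=9: {2,3,4,5,6,7,8,9,10}:3
  start at 0(s): 3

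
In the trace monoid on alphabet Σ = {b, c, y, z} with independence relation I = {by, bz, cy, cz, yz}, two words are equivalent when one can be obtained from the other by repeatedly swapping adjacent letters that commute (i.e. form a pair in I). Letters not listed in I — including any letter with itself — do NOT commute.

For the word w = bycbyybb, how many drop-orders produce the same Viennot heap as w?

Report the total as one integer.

piece 0:b — minimal
piece 1:y — minimal
piece 2:c rests on {0:b}
piece 3:b rests on {2:c}
piece 4:y rests on {1:y}
piece 5:y rests on {4:y}
piece 6:b rests on {3:b}
piece 7:b rests on {6:b}
minimal pieces: {0:b, 1:y}
ways to finish when only these pieces remain (= sum over removing one remaining piece with nothing left below it):
  1 left: {5}→1  {7}→1
  2 left: {4,5}→1  {5,7}→2  {6,7}→1
  3 left: {1,4,5}→1  {3,6,7}→1  {4,5,7}→3  {5,6,7}→3
  4 left: {1,4,5,7}→4  {2,3,6,7}→1  {3,5,6,7}→4  {4,5,6,7}→6
  5 left: {0,2,3,6,7}→1  {1,4,5,6,7}→10  {2,3,5,6,7}→5  {3,4,5,6,7}→10
  6 left: {0,2,3,5,6,7}→6  {1,3,4,5,6,7}→20  {2,3,4,5,6,7}→15
  placing 0:b first → 35 extensions
  placing 1:y first → 21 extensions
total linear extensions = 56

56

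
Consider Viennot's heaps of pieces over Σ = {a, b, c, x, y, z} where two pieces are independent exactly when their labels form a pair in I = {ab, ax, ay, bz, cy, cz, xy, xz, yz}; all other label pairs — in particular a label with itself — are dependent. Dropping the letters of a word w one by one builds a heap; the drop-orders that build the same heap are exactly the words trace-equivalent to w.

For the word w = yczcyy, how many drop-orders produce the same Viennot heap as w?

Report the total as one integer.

60

#0=y has no predecessor
#1=c has no predecessor
#2=z has no predecessor
#3=c depends on [1:c]
#4=y depends on [0:y]
#5=y depends on [4:y]
sources: [0:y, 1:c, 2:z]
N(rest) = Σ N(rest − s) over sources s of rest; N(one piece) = 1:
  size 1 → [2]=1  [3]=1  [5]=1
  size 2 → [1,3]=1  [2,3]=2  [2,5]=2  [3,5]=2  [4,5]=1
  size 3 → [0,4,5]=1  [1,2,3]=3  [1,3,5]=3  [2,3,5]=6  [2,4,5]=3  [3,4,5]=3
  size 4 → [0,2,4,5]=4  [0,3,4,5]=4  [1,2,3,5]=12  [1,3,4,5]=6  [2,3,4,5]=12
  first=0(y) contributes 30
  first=1(c) contributes 20
  first=2(z) contributes 10
|[w]| = 60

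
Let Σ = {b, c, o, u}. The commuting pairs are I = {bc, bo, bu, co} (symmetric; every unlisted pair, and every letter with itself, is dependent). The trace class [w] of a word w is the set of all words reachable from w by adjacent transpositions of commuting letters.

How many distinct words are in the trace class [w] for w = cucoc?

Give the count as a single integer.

#0=c has no predecessor
#1=u depends on [0:c]
#2=c depends on [1:u]
#3=o depends on [1:u]
#4=c depends on [2:c]
sources: [0:c]
N(rest) = Σ N(rest − s) over sources s of rest; N(one piece) = 1:
  size 1 → [3]=1  [4]=1
  size 2 → [2,4]=1  [3,4]=2
  size 3 → [2,3,4]=3
  first=0(c) contributes 3

3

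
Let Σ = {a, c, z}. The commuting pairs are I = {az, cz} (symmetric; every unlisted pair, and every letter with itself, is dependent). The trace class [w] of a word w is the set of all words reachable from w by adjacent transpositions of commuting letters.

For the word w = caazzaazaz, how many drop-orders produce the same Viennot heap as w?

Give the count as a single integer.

210

drop 0:c onto floor
drop 1:a onto {0:c}
drop 2:a onto {1:a}
drop 3:z onto floor
drop 4:z onto {3:z}
drop 5:a onto {2:a}
drop 6:a onto {5:a}
drop 7:z onto {4:z}
drop 8:a onto {6:a}
drop 9:z onto {7:z}
ground layer = {0:c, 3:z}
drop-orders for the pieces not yet dropped (sum over which currently-grounded one goes next):
  1 to go: {8} 1  {9} 1
  2 to go: {6,8} 1  {7,9} 1  {8,9} 2
  3 to go: {4,7,9} 1  {5,6,8} 1  {6,8,9} 3  {7,8,9} 3
  4 to go: {2,5,6,8} 1  {3,4,7,9} 1  {4,7,8,9} 4  {5,6,8,9} 4  {6,7,8,9} 6
  5 to go: {1,2,5,6,8} 1  {2,5,6,8,9} 5  {3,4,7,8,9} 5  {4,6,7,8,9} 10  {5,6,7,8,9} 10
  6 to go: {0,1,2,5,6,8} 1  {1,2,5,6,8,9} 6  {2,5,6,7,8,9} 15  {3,4,6,7,8,9} 15  {4,5,6,7,8,9} 20
  7 to go: {0,1,2,5,6,8,9} 7  {1,2,5,6,7,8,9} 21  {2,4,5,6,7,8,9} 35  {3,4,5,6,7,8,9} 35
  8 to go: {0,1,2,5,6,7,8,9} 28  {1,2,4,5,6,7,8,9} 56  {2,3,4,5,6,7,8,9} 70
  if 0:c drops first: 126 orders
  if 3:z drops first: 84 orders
heap linearizations: 210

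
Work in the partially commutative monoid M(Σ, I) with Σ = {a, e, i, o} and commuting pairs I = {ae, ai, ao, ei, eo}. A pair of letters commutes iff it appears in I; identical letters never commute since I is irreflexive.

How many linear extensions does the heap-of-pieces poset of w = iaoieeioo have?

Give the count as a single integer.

252

piece 0:i — minimal
piece 1:a — minimal
piece 2:o rests on {0:i}
piece 3:i rests on {2:o}
piece 4:e — minimal
piece 5:e rests on {4:e}
piece 6:i rests on {3:i}
piece 7:o rests on {6:i}
piece 8:o rests on {7:o}
minimal pieces: {0:i, 1:a, 4:e}
ways to finish when only these pieces remain (= sum over removing one remaining piece with nothing left below it):
  1 left: {1}→1  {5}→1  {8}→1
  2 left: {1,5}→2  {1,8}→2  {4,5}→1  {5,8}→2  {7,8}→1
  3 left: {1,4,5}→3  {1,5,8}→6  {1,7,8}→3  {4,5,8}→3  {5,7,8}→3  {6,7,8}→1
  4 left: {1,4,5,8}→12  {1,5,7,8}→12  {1,6,7,8}→4  {3,6,7,8}→1  {4,5,7,8}→6  {5,6,7,8}→4
  5 left: {1,3,6,7,8}→5  {1,4,5,7,8}→30  {1,5,6,7,8}→20  {2,3,6,7,8}→1  {3,5,6,7,8}→5  {4,5,6,7,8}→10
  6 left: {0,2,3,6,7,8}→1  {1,2,3,6,7,8}→6  {1,3,5,6,7,8}→30  {1,4,5,6,7,8}→60  {2,3,5,6,7,8}→6  {3,4,5,6,7,8}→15
  7 left: {0,1,2,3,6,7,8}→7  {0,2,3,5,6,7,8}→7  {1,2,3,5,6,7,8}→42  {1,3,4,5,6,7,8}→105  {2,3,4,5,6,7,8}→21
  placing 0:i first → 168 extensions
  placing 1:a first → 28 extensions
  placing 4:e first → 56 extensions
total linear extensions = 252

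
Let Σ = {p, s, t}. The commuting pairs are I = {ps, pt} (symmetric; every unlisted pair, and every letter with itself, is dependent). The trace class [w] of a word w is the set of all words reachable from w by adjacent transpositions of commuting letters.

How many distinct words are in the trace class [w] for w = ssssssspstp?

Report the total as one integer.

drop 0:s onto floor
drop 1:s onto {0:s}
drop 2:s onto {1:s}
drop 3:s onto {2:s}
drop 4:s onto {3:s}
drop 5:s onto {4:s}
drop 6:s onto {5:s}
drop 7:p onto floor
drop 8:s onto {6:s}
drop 9:t onto {8:s}
drop 10:p onto {7:p}
ground layer = {0:s, 7:p}
drop-orders for the pieces not yet dropped (sum over which currently-grounded one goes next):
  1 to go: {9} 1  {10} 1
  2 to go: {7,10} 1  {8,9} 1  {9,10} 2
  3 to go: {6,8,9} 1  {7,9,10} 3  {8,9,10} 3
  4 to go: {5,6,8,9} 1  {6,8,9,10} 4  {7,8,9,10} 6
  5 to go: {4,5,6,8,9} 1  {5,6,8,9,10} 5  {6,7,8,9,10} 10
  6 to go: {3,4,5,6,8,9} 1  {4,5,6,8,9,10} 6  {5,6,7,8,9,10} 15
  7 to go: {2,3,4,5,6,8,9} 1  {3,4,5,6,8,9,10} 7  {4,5,6,7,8,9,10} 21
  8 to go: {1,2,3,4,5,6,8,9} 1  {2,3,4,5,6,8,9,10} 8  {3,4,5,6,7,8,9,10} 28
  9 to go: {0,1,2,3,4,5,6,8,9} 1  {1,2,3,4,5,6,8,9,10} 9  {2,3,4,5,6,7,8,9,10} 36
  if 0:s drops first: 45 orders
  if 7:p drops first: 10 orders
heap linearizations: 55

55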